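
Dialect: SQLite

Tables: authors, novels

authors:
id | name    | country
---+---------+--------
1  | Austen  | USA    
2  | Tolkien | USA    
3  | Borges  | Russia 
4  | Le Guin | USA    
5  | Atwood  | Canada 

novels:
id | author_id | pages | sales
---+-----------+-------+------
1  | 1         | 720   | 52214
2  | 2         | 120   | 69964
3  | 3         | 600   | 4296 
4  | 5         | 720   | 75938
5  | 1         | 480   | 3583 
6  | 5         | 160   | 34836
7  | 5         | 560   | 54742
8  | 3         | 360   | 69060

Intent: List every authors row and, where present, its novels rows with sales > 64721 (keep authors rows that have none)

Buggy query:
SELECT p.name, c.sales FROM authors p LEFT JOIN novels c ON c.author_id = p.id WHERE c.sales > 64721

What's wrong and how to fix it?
Bug: A WHERE condition on the right-hand table after LEFT JOIN drops unmatched parents

Fix: Move the right-table condition into the ON clause so unmatched parents are kept

Corrected query:
SELECT p.name, c.sales FROM authors p LEFT JOIN novels c ON c.author_id = p.id AND c.sales > 64721

Result:
name    | sales
--------+------
Austen  | NULL 
Tolkien | 69964
Borges  | 69060
Le Guin | NULL 
Atwood  | 75938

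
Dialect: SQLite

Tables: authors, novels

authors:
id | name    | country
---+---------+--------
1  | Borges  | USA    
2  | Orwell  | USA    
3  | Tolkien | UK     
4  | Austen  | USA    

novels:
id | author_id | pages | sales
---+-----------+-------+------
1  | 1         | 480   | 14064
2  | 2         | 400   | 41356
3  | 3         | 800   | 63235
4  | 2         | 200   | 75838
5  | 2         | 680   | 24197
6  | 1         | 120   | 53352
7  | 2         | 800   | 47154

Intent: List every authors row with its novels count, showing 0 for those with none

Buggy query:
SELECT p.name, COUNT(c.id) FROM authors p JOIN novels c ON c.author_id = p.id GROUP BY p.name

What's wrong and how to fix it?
Bug: An inner join excludes parents with zero children

Fix: Switch to LEFT JOIN to retain unmatched parent rows

Corrected query:
SELECT p.name, COUNT(c.id) FROM authors p LEFT JOIN novels c ON c.author_id = p.id GROUP BY p.name

Result:
name    | COUNT(c.id)
--------+------------
Austen  | 0          
Borges  | 2          
Orwell  | 4          
Tolkien | 1          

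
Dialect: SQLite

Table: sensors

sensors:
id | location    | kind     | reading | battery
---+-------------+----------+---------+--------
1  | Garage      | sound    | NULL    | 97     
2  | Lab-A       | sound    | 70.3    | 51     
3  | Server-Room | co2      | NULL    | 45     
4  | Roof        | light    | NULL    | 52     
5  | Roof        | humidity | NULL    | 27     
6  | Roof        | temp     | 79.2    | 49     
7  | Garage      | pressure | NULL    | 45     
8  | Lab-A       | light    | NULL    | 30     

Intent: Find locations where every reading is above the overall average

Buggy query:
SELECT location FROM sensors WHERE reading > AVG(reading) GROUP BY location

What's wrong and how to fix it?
Bug: WHERE evaluates per row before aggregation, so AVG() is unavailable

Fix: Compute the overall average in a scalar subquery and compare each group's MIN against it in HAVING

Corrected query:
SELECT location FROM sensors GROUP BY location HAVING MIN(reading) > (SELECT AVG(reading) FROM sensors)

Result:
location
--------
Roof    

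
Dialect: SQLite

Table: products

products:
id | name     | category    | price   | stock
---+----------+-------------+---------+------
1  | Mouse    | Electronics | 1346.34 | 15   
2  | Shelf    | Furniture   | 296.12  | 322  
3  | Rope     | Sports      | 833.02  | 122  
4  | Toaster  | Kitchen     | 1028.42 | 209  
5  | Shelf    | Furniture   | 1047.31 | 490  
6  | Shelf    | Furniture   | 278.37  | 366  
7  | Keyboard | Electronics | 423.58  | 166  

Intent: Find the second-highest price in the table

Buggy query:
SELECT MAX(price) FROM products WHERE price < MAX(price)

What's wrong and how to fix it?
Bug: MAX(price) on the right of the comparison is an aggregate-in-WHERE error

Fix: Put the inner MAX in a scalar subquery

Corrected query:
SELECT MAX(price) FROM products WHERE price < (SELECT MAX(price) FROM products)

Result:
MAX(price)
----------
1047.31   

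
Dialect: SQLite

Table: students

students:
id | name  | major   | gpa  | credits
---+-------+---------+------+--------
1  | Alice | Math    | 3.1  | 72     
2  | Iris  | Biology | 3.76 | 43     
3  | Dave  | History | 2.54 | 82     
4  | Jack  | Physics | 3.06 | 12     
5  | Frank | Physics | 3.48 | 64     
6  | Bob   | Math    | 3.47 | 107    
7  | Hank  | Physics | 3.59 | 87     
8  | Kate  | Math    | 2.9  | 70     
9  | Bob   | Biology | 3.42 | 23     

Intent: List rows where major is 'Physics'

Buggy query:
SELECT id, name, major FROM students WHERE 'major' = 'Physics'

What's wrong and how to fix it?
Bug: Single quotes denote string literals in SQL; the column name is being compared as a constant string

Fix: Reference the column as major without single quotes

Corrected query:
SELECT id, name, major FROM students WHERE major = 'Physics'

Result:
id | name  | major  
---+-------+--------
4  | Jack  | Physics
5  | Frank | Physics
7  | Hank  | Physics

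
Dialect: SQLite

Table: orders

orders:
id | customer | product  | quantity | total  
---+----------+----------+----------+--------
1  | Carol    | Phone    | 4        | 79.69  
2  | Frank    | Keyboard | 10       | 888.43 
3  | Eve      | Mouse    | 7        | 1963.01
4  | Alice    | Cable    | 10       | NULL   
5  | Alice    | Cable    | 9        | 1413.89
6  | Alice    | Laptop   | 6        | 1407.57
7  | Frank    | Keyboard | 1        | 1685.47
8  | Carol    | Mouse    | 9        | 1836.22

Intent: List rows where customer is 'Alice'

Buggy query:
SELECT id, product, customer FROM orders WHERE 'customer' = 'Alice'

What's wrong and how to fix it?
Bug: 'customer' in single quotes is a string literal, not the column; the comparison is literal-vs-literal and never true

Fix: Reference the column as customer without single quotes

Corrected query:
SELECT id, product, customer FROM orders WHERE customer = 'Alice'

Result:
id | product | customer
---+---------+---------
4  | Cable   | Alice   
5  | Cable   | Alice   
6  | Laptop  | Alice   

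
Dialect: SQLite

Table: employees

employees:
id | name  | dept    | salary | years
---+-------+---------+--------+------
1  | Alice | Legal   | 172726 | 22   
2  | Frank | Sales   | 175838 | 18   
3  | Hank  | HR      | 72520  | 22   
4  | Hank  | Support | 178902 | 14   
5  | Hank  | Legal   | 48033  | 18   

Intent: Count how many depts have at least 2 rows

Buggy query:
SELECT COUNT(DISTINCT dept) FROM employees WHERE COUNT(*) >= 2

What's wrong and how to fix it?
Bug: WHERE filters individual rows, not groups, so a group-level COUNT is invalid there

Fix: Use a subquery that GROUPs and filters with HAVING, then count its rows

Corrected query:
SELECT COUNT(*) FROM (SELECT dept FROM employees GROUP BY dept HAVING COUNT(*) >= 2)

Result:
COUNT(*)
--------
1       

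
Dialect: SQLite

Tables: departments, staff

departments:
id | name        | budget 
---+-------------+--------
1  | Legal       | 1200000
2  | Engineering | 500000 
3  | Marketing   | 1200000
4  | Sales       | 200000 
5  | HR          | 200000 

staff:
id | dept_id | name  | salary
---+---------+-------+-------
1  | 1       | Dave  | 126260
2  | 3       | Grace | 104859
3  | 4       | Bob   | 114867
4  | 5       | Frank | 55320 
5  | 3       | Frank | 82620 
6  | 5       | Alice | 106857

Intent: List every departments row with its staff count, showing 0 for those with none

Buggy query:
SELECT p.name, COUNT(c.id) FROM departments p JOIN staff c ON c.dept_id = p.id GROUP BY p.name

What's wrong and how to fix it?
Bug: An inner join excludes parents with zero children

Fix: Use LEFT JOIN so parents without children still appear (COUNT(c.id) gives 0)

Corrected query:
SELECT p.name, COUNT(c.id) FROM departments p LEFT JOIN staff c ON c.dept_id = p.id GROUP BY p.name

Result:
name        | COUNT(c.id)
------------+------------
Engineering | 0          
HR          | 2          
Legal       | 1          
Marketing   | 2          
Sales       | 1          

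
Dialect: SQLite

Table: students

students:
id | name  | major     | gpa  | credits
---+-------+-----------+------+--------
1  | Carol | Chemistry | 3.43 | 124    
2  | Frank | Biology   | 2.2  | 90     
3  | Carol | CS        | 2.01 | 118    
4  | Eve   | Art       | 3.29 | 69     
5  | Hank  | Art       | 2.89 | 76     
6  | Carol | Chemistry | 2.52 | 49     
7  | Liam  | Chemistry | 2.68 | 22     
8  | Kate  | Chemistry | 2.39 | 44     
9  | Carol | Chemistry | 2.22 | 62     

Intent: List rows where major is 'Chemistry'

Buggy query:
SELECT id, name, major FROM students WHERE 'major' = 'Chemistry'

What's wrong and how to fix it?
Bug: Single quotes denote string literals in SQL; the column name is being compared as a constant string

Fix: Reference the column as major without single quotes

Corrected query:
SELECT id, name, major FROM students WHERE major = 'Chemistry'

Result:
id | name  | major    
---+-------+----------
1  | Carol | Chemistry
6  | Carol | Chemistry
7  | Liam  | Chemistry
8  | Kate  | Chemistry
9  | Carol | Chemistry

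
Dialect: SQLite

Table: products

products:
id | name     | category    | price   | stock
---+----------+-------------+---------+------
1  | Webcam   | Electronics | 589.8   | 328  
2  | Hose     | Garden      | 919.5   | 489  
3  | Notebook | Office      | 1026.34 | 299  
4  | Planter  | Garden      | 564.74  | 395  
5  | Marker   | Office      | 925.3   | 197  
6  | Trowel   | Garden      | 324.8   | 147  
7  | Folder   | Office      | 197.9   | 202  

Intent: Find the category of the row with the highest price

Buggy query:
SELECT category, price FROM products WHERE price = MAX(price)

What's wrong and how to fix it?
Bug: MAX(price) is an aggregate and cannot be used directly in WHERE

Fix: Use a subquery: WHERE price = (SELECT MAX(price) FROM products)

Corrected query:
SELECT category, price FROM products WHERE price = (SELECT MAX(price) FROM products)

Result:
category | price  
---------+--------
Office   | 1026.34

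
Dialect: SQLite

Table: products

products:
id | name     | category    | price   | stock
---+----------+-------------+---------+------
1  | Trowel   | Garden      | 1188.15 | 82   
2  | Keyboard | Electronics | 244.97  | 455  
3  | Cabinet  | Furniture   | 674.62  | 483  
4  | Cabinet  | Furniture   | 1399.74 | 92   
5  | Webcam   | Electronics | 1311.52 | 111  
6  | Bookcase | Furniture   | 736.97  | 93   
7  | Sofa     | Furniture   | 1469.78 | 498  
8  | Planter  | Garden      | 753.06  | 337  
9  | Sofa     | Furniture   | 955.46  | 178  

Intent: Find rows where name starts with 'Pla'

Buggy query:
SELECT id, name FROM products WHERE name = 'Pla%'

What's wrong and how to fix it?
Bug: Wildcards only work with LIKE; '=' treats '%' as a literal character

Fix: Replace '=' with LIKE so 'Pla%' is treated as a pattern

Corrected query:
SELECT id, name FROM products WHERE name LIKE 'Pla%'

Result:
id | name   
---+--------
8  | Planter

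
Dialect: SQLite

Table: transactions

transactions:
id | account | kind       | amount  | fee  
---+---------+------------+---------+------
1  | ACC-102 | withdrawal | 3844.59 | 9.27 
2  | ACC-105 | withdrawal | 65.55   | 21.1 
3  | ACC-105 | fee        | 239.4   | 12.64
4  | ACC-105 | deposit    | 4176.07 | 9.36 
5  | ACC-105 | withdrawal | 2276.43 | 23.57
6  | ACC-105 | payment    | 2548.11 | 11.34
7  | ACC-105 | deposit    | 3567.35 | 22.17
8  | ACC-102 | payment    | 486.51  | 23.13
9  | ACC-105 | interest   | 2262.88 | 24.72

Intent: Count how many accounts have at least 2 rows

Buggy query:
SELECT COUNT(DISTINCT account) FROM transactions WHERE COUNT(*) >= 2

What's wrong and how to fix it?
Bug: COUNT(*) cannot appear in WHERE; the per-group count doesn't exist yet

Fix: Group first with HAVING COUNT(*) >= 2, then COUNT the resulting groups

Corrected query:
SELECT COUNT(*) FROM (SELECT account FROM transactions GROUP BY account HAVING COUNT(*) >= 2)

Result:
COUNT(*)
--------
2       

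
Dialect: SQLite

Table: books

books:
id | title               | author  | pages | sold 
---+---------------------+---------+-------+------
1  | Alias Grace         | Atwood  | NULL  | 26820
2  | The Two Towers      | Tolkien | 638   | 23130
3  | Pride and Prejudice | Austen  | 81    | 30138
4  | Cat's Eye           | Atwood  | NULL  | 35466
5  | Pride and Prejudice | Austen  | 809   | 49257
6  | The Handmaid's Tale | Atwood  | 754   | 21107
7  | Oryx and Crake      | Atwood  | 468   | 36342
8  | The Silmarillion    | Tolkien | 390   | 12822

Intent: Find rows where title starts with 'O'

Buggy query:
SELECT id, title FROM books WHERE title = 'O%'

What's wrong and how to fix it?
Bug: '=' compares the literal string including the % character; pattern matching needs LIKE

Fix: Replace '=' with LIKE so 'O%' is treated as a pattern

Corrected query:
SELECT id, title FROM books WHERE title LIKE 'O%'

Result:
id | title         
---+---------------
7  | Oryx and Crake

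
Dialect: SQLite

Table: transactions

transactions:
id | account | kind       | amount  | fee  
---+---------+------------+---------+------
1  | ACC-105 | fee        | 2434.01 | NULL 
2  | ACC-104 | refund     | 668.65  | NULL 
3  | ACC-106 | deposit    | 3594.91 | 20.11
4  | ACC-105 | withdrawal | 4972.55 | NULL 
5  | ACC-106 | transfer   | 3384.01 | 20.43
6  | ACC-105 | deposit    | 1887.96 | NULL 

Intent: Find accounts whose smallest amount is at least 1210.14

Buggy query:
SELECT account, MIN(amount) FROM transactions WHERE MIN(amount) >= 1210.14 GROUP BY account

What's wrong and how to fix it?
Bug: MIN() in WHERE is a misuse of aggregate

Fix: Replace WHERE with HAVING after the GROUP BY

Corrected query:
SELECT account, MIN(amount) FROM transactions GROUP BY account HAVING MIN(amount) >= 1210.14

Result:
account | MIN(amount)
--------+------------
ACC-105 | 1887.96    
ACC-106 | 3384.01    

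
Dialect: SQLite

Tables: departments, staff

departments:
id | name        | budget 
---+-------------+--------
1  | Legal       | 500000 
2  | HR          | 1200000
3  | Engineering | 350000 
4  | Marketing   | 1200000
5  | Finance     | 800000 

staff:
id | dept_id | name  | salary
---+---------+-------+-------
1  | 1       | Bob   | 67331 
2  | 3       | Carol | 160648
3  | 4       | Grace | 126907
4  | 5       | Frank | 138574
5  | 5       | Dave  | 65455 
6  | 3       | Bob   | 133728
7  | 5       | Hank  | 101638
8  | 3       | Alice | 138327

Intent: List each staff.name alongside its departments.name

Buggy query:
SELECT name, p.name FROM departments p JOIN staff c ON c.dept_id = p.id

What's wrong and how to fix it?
Bug: 'name' exists in both joined tables, so the database can't tell which one is meant

Fix: Prefix ambiguous columns with the table alias

Corrected query:
SELECT c.name, p.name FROM departments p JOIN staff c ON c.dept_id = p.id

Result:
name  | name       
------+------------
Bob   | Legal      
Carol | Engineering
Grace | Marketing  
Frank | Finance    
Dave  | Finance    
Bob   | Engineering
Hank  | Finance    
Alice | Engineering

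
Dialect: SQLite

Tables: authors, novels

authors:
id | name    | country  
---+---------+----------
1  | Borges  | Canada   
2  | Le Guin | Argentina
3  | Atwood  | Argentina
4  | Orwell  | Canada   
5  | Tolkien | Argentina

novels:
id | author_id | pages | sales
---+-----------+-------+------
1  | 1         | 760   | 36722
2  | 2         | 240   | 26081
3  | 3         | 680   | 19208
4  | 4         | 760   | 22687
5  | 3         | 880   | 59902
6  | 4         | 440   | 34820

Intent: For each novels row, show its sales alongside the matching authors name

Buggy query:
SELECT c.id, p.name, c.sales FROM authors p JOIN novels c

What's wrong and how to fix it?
Bug: Missing join condition: each novels row is matched to all authors rows instead of just its own

Fix: Specify the join condition linking the foreign key to the parent id

Corrected query:
SELECT c.id, p.name, c.sales FROM authors p JOIN novels c ON c.author_id = p.id

Result:
id | name    | sales
---+---------+------
1  | Borges  | 36722
2  | Le Guin | 26081
3  | Atwood  | 19208
4  | Orwell  | 22687
5  | Atwood  | 59902
6  | Orwell  | 34820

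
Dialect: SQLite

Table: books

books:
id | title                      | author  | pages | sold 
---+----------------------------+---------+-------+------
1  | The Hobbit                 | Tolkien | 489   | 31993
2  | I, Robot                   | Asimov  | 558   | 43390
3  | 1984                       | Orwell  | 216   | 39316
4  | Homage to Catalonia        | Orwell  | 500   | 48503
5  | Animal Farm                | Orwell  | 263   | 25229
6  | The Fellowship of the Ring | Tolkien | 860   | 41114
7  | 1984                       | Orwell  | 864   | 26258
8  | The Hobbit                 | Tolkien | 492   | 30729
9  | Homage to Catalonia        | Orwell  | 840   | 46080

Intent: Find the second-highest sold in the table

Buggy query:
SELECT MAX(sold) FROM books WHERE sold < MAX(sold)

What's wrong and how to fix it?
Bug: MAX(sold) on the right of the comparison is an aggregate-in-WHERE error

Fix: Put the inner MAX in a scalar subquery

Corrected query:
SELECT MAX(sold) FROM books WHERE sold < (SELECT MAX(sold) FROM books)

Result:
MAX(sold)
---------
46080    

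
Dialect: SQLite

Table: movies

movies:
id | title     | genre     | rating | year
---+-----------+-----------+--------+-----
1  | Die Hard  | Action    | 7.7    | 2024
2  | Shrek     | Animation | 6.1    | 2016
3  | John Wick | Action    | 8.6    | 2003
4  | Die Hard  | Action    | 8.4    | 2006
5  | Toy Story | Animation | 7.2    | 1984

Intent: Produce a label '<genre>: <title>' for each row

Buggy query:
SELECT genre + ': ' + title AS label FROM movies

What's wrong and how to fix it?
Bug: SQLite uses || for string concatenation; + coerces text to numbers (yielding 0)

Fix: Use the || operator for string concatenation

Corrected query:
SELECT genre || ': ' || title AS label FROM movies

Result:
label               
--------------------
Action: Die Hard    
Animation: Shrek    
Action: John Wick   
Action: Die Hard    
Animation: Toy Story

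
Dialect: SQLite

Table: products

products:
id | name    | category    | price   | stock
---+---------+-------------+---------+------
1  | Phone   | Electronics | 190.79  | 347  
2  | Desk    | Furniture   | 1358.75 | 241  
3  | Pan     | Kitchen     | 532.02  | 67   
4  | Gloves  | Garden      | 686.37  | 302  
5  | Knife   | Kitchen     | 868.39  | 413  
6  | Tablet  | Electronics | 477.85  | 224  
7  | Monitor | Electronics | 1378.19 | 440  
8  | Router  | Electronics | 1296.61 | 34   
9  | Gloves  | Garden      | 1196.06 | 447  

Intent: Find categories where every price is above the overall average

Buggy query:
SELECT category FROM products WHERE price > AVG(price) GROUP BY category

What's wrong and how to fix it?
Bug: AVG() is an aggregate; it can't sit directly in WHERE

Fix: Use a subquery for AVG and a HAVING MIN(...) filter so the condition holds for every row in the group

Corrected query:
SELECT category FROM products GROUP BY category HAVING MIN(price) > (SELECT AVG(price) FROM products)

Result:
category 
---------
Furniture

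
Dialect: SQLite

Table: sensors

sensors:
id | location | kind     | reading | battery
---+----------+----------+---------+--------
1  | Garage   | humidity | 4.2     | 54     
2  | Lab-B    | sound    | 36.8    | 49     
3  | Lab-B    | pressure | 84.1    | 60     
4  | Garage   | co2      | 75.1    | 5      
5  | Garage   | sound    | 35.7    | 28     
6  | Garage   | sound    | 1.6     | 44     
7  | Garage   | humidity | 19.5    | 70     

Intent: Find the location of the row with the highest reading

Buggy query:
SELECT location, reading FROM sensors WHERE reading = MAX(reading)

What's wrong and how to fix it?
Bug: WHERE is evaluated per row; an aggregate over the whole table isn't defined there

Fix: Use a subquery: WHERE reading = (SELECT MAX(reading) FROM sensors)

Corrected query:
SELECT location, reading FROM sensors WHERE reading = (SELECT MAX(reading) FROM sensors)

Result:
location | reading
---------+--------
Lab-B    | 84.1   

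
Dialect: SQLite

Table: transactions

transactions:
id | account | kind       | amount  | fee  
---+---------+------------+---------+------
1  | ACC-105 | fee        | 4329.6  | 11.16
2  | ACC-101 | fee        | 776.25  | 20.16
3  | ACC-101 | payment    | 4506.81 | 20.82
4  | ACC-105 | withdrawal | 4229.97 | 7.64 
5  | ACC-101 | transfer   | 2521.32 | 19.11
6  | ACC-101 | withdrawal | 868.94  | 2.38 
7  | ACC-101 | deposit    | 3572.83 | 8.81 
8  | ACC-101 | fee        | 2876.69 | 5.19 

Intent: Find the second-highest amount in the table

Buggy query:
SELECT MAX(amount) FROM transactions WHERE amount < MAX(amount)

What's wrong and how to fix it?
Bug: The inner MAX is an aggregate inside WHERE, which is not allowed

Fix: Compute the overall MAX in a subquery, then take MAX of rows below it

Corrected query:
SELECT MAX(amount) FROM transactions WHERE amount < (SELECT MAX(amount) FROM transactions)

Result:
MAX(amount)
-----------
4329.6     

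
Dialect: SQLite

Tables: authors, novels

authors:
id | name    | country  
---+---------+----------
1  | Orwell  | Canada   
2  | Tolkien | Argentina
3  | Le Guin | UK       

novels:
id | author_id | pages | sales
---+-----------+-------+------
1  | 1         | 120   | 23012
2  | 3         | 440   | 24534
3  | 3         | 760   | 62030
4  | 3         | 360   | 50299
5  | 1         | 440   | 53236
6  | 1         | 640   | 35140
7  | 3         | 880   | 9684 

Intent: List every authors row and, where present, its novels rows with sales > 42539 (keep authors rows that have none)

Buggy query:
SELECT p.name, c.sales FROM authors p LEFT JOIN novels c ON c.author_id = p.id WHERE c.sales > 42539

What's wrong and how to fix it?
Bug: A WHERE condition on the right-hand table after LEFT JOIN drops unmatched parents

Fix: Move the right-table condition into the ON clause so unmatched parents are kept

Corrected query:
SELECT p.name, c.sales FROM authors p LEFT JOIN novels c ON c.author_id = p.id AND c.sales > 42539

Result:
name    | sales
--------+------
Orwell  | 53236
Tolkien | NULL 
Le Guin | 50299
Le Guin | 62030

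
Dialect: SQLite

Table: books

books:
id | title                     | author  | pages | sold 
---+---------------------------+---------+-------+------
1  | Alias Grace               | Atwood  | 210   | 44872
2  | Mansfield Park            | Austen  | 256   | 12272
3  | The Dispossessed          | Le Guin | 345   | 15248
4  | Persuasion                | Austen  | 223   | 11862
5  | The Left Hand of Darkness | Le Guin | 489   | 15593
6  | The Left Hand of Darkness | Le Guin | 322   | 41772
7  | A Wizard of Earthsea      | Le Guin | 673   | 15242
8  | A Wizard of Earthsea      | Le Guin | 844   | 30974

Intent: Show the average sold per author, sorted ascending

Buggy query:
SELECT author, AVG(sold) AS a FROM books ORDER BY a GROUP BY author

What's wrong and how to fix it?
Bug: GROUP BY must precede ORDER BY

Fix: Reorder: SELECT … FROM … GROUP BY … ORDER BY …

Corrected query:
SELECT author, AVG(sold) AS a FROM books GROUP BY author ORDER BY a

Result:
author  | a      
--------+--------
Austen  | 12067  
Le Guin | 23765.8
Atwood  | 44872  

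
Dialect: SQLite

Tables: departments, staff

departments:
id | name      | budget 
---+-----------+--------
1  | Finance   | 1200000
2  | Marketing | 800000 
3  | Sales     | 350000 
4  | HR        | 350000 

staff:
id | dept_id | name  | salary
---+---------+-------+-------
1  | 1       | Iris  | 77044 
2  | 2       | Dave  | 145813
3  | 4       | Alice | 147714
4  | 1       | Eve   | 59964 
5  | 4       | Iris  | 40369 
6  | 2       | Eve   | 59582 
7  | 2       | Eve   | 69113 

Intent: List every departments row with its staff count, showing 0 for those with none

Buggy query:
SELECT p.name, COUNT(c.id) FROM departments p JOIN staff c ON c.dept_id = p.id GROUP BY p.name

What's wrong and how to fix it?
Bug: INNER JOIN drops departments rows that have no matching staff rows

Fix: Switch to LEFT JOIN to retain unmatched parent rows

Corrected query:
SELECT p.name, COUNT(c.id) FROM departments p LEFT JOIN staff c ON c.dept_id = p.id GROUP BY p.name

Result:
name      | COUNT(c.id)
----------+------------
Finance   | 2          
HR        | 2          
Marketing | 3          
Sales     | 0          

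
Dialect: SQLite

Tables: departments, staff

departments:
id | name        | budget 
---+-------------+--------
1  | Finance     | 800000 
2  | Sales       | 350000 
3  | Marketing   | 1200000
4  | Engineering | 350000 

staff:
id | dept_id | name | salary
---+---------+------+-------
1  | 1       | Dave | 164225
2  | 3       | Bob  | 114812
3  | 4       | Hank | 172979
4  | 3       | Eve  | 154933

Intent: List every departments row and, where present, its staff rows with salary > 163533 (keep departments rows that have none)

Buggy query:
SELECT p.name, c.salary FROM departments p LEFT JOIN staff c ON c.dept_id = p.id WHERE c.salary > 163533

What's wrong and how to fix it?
Bug: Filtering c.salary in WHERE discards the NULL rows produced by LEFT JOIN, turning it into an inner join

Fix: Put 'c.salary > 163533' in the JOIN's ON clause instead of WHERE

Corrected query:
SELECT p.name, c.salary FROM departments p LEFT JOIN staff c ON c.dept_id = p.id AND c.salary > 163533

Result:
name        | salary
------------+-------
Finance     | 164225
Sales       | NULL  
Marketing   | NULL  
Engineering | 172979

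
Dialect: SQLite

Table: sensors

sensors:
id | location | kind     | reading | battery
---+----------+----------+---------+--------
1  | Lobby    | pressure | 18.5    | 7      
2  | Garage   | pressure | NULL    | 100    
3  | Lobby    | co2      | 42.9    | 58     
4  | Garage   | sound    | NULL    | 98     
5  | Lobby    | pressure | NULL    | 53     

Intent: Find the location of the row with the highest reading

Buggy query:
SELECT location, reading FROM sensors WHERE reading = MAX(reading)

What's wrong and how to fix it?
Bug: MAX(reading) is an aggregate and cannot be used directly in WHERE

Fix: Use a subquery: WHERE reading = (SELECT MAX(reading) FROM sensors)

Corrected query:
SELECT location, reading FROM sensors WHERE reading = (SELECT MAX(reading) FROM sensors)

Result:
location | reading
---------+--------
Lobby    | 42.9   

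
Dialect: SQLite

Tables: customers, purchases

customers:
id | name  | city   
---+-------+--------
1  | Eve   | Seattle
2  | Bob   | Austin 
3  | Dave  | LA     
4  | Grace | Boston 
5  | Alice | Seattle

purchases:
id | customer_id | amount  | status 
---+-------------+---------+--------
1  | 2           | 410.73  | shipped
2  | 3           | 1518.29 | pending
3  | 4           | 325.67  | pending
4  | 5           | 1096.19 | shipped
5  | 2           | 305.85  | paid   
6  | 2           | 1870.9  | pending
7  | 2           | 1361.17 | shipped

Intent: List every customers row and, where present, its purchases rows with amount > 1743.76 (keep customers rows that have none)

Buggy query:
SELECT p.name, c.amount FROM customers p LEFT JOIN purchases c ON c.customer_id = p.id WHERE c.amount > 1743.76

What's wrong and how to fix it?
Bug: A WHERE condition on the right-hand table after LEFT JOIN drops unmatched parents

Fix: Move the right-table condition into the ON clause so unmatched parents are kept

Corrected query:
SELECT p.name, c.amount FROM customers p LEFT JOIN purchases c ON c.customer_id = p.id AND c.amount > 1743.76

Result:
name  | amount
------+-------
Eve   | NULL  
Bob   | 1870.9
Dave  | NULL  
Grace | NULL  
Alice | NULL  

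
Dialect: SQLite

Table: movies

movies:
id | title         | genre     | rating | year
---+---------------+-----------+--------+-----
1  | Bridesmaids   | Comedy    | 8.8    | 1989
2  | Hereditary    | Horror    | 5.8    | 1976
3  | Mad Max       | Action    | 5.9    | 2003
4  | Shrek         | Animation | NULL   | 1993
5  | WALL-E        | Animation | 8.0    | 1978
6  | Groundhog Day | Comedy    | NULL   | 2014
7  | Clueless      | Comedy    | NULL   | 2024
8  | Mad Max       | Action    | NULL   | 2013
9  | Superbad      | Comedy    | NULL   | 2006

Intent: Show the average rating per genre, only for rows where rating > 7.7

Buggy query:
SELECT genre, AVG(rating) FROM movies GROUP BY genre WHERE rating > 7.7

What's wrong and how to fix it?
Bug: WHERE cannot follow GROUP BY

Fix: Place WHERE between FROM and GROUP BY

Corrected query:
SELECT genre, AVG(rating) FROM movies WHERE rating > 7.7 GROUP BY genre

Result:
genre     | AVG(rating)
----------+------------
Animation | 8          
Comedy    | 8.8        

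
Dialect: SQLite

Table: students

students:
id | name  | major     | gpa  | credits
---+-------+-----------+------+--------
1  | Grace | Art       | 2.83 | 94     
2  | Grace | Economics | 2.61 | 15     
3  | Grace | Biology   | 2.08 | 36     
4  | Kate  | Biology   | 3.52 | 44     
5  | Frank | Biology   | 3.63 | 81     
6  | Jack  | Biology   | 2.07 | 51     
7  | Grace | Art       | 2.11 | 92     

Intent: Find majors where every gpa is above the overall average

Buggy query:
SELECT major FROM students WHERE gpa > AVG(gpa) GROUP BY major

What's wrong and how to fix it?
Bug: AVG() is an aggregate; it can't sit directly in WHERE

Fix: Use a subquery for AVG and a HAVING MIN(...) filter so the condition holds for every row in the group

Corrected query:
SELECT major FROM students GROUP BY major HAVING MIN(gpa) > (SELECT AVG(gpa) FROM students)

Result:
(no rows)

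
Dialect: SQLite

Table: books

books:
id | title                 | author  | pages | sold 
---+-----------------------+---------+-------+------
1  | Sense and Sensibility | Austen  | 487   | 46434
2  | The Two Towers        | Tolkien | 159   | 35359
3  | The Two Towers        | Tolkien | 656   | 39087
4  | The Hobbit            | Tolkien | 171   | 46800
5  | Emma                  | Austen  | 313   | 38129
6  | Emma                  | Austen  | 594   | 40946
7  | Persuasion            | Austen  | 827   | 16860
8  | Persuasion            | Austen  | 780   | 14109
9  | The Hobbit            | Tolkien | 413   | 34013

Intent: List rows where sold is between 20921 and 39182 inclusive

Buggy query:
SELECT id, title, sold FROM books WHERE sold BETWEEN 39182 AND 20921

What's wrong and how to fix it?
Bug: BETWEEN expects the lower bound first; with 39182 AND 20921 the range is empty

Fix: Swap the bounds so the smaller value comes first

Corrected query:
SELECT id, title, sold FROM books WHERE sold BETWEEN 20921 AND 39182

Result:
id | title          | sold 
---+----------------+------
2  | The Two Towers | 35359
3  | The Two Towers | 39087
5  | Emma           | 38129
9  | The Hobbit     | 34013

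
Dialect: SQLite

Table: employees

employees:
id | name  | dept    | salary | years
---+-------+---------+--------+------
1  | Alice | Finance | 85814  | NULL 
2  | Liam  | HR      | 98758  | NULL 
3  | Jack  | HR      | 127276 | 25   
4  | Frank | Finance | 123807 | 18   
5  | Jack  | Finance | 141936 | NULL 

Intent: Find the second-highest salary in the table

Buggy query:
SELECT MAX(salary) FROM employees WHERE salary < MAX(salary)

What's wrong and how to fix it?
Bug: The inner MAX is an aggregate inside WHERE, which is not allowed

Fix: Put the inner MAX in a scalar subquery

Corrected query:
SELECT MAX(salary) FROM employees WHERE salary < (SELECT MAX(salary) FROM employees)

Result:
MAX(salary)
-----------
127276     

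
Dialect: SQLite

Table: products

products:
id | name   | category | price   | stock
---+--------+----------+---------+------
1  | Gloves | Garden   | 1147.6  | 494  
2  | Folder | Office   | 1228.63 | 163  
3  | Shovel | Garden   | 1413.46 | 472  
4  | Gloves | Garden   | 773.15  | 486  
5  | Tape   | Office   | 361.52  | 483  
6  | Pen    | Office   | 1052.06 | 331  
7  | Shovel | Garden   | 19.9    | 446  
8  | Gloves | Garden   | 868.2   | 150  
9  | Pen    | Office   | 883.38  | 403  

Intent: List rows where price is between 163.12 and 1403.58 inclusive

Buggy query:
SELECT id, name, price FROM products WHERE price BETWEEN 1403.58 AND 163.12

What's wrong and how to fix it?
Bug: The bounds are reversed; BETWEEN a AND b requires a <= b to match anything

Fix: Write BETWEEN 163.12 AND 1403.58

Corrected query:
SELECT id, name, price FROM products WHERE price BETWEEN 163.12 AND 1403.58

Result:
id | name   | price  
---+--------+--------
1  | Gloves | 1147.6 
2  | Folder | 1228.63
4  | Gloves | 773.15 
5  | Tape   | 361.52 
6  | Pen    | 1052.06
8  | Gloves | 868.2  
9  | Pen    | 883.38 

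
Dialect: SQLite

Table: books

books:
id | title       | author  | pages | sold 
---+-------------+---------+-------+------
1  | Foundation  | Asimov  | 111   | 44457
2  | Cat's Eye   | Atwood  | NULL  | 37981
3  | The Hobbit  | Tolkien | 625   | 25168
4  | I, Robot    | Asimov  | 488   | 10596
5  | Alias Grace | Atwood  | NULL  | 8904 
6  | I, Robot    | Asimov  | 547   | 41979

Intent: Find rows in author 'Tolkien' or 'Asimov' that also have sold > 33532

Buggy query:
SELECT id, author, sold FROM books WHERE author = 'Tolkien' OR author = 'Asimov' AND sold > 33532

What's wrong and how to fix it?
Bug: Without parentheses, AND is evaluated before OR, so the sold filter only applies to the 'Asimov' branch

Fix: Add parentheses around the OR so the AND applies to both alternatives

Corrected query:
SELECT id, author, sold FROM books WHERE (author = 'Tolkien' OR author = 'Asimov') AND sold > 33532

Result:
id | author | sold 
---+--------+------
1  | Asimov | 44457
6  | Asimov | 41979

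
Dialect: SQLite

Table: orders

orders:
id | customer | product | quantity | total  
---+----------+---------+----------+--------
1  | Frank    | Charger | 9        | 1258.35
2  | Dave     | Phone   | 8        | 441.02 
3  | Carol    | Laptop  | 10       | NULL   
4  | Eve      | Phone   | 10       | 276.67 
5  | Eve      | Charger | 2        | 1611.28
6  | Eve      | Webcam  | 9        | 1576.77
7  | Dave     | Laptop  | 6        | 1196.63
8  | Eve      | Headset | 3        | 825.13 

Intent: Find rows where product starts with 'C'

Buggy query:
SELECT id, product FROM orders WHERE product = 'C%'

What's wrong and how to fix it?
Bug: Wildcards only work with LIKE; '=' treats '%' as a literal character

Fix: Use LIKE for wildcard pattern matching

Corrected query:
SELECT id, product FROM orders WHERE product LIKE 'C%'

Result:
id | product
---+--------
1  | Charger
5  | Charger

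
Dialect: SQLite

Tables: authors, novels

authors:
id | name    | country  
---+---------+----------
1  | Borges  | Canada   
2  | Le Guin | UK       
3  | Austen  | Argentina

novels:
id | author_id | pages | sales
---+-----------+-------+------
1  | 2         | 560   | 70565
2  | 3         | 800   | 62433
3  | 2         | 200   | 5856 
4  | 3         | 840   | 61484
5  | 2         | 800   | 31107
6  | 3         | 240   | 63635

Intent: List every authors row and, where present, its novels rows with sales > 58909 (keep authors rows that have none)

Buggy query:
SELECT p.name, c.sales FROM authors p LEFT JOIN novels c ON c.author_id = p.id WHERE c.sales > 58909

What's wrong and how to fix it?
Bug: Filtering c.sales in WHERE discards the NULL rows produced by LEFT JOIN, turning it into an inner join

Fix: Put 'c.sales > 58909' in the JOIN's ON clause instead of WHERE

Corrected query:
SELECT p.name, c.sales FROM authors p LEFT JOIN novels c ON c.author_id = p.id AND c.sales > 58909

Result:
name    | sales
--------+------
Borges  | NULL 
Le Guin | 70565
Austen  | 61484
Austen  | 62433
Austen  | 63635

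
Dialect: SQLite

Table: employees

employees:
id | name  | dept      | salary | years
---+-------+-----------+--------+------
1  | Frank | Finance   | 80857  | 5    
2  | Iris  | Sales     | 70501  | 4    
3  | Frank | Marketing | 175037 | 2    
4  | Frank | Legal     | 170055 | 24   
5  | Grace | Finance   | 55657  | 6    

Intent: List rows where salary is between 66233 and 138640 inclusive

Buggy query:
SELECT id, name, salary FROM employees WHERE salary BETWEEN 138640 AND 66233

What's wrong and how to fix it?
Bug: BETWEEN expects the lower bound first; with 138640 AND 66233 the range is empty

Fix: Swap the bounds so the smaller value comes first

Corrected query:
SELECT id, name, salary FROM employees WHERE salary BETWEEN 66233 AND 138640

Result:
id | name  | salary
---+-------+-------
1  | Frank | 80857 
2  | Iris  | 70501 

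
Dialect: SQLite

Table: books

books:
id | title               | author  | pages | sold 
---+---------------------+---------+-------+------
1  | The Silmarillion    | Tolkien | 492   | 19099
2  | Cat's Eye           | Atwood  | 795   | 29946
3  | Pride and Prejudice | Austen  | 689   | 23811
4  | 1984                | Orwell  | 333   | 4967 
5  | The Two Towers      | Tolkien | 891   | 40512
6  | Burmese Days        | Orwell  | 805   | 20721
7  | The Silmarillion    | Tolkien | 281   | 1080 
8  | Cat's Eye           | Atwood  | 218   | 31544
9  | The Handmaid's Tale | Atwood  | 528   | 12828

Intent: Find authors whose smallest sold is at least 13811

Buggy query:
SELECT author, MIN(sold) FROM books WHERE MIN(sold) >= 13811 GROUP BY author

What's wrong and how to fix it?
Bug: Aggregates like MIN are computed per group after WHERE runs

Fix: Replace WHERE with HAVING after the GROUP BY

Corrected query:
SELECT author, MIN(sold) FROM books GROUP BY author HAVING MIN(sold) >= 13811

Result:
author | MIN(sold)
-------+----------
Austen | 23811    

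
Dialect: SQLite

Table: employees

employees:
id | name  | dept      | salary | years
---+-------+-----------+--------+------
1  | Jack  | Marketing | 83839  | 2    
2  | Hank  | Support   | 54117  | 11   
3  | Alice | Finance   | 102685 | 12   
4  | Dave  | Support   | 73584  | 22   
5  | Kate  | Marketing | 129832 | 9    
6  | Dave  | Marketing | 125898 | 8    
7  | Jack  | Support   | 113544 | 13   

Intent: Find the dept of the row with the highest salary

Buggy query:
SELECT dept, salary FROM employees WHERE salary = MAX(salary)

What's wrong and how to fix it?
Bug: MAX(salary) is an aggregate and cannot be used directly in WHERE

Fix: Use a subquery: WHERE salary = (SELECT MAX(salary) FROM employees)

Corrected query:
SELECT dept, salary FROM employees WHERE salary = (SELECT MAX(salary) FROM employees)

Result:
dept      | salary
----------+-------
Marketing | 129832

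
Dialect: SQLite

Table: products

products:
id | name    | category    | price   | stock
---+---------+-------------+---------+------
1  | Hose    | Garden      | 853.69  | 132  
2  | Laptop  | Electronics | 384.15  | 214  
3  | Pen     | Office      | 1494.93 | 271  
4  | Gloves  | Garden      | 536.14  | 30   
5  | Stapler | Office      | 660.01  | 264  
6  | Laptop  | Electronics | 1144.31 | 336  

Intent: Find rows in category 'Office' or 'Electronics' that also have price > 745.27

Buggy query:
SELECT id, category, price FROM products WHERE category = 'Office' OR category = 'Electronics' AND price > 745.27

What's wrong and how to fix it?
Bug: AND binds tighter than OR, so this parses as category = 'Office' OR (category = 'Electronics' AND price > 745.27)

Fix: Group the OR with parentheses (or use IN), then AND the threshold

Corrected query:
SELECT id, category, price FROM products WHERE (category = 'Office' OR category = 'Electronics') AND price > 745.27

Result:
id | category    | price  
---+-------------+--------
3  | Office      | 1494.93
6  | Electronics | 1144.31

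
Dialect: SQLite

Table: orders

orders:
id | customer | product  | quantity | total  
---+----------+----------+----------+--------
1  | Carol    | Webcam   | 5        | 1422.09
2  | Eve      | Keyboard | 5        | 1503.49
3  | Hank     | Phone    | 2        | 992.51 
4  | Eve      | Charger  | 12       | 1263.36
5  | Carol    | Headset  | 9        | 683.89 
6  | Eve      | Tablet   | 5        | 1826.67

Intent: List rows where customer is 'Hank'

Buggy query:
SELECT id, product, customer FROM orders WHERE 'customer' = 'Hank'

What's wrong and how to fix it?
Bug: 'customer' in single quotes is a string literal, not the column; the comparison is literal-vs-literal and never true

Fix: Reference the column as customer without single quotes

Corrected query:
SELECT id, product, customer FROM orders WHERE customer = 'Hank'

Result:
id | product | customer
---+---------+---------
3  | Phone   | Hank    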